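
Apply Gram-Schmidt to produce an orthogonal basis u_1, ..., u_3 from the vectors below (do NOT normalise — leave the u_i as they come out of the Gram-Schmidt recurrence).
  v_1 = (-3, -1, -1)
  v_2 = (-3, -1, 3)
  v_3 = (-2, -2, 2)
Orthogonal basis:
  u_1 = (-3, -1, -1)
  u_2 = (-12/11, -4/11, 40/11)
  u_3 = (2/5, -6/5, 0)

Apply the Gram-Schmidt recurrence
  u_1 = v_1
  u_i = v_i − Σ_{j<i} ((v_i · u_j) / (u_j · u_j)) · u_j.

Step by step this gives:
  u_1 = (-3, -1, -1)
  u_2 = (-12/11, -4/11, 40/11)
  u_3 = (2/5, -6/5, 0)

Orthogonality check:
  u_2 · u_1 = 0 (should be 0)
  u_3 · u_1 = 0 (should be 0)
  u_3 · u_2 = 0 (should be 0)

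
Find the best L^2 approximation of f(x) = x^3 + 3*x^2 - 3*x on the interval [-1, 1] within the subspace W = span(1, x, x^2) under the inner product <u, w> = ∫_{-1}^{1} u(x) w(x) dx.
g(x) = 3*x^2 - 12*x/5

The best approximation g ∈ W is the orthogonal projection of f onto W. Writing g = a_0 + a_1 x + a_2 x^2, the coefficients solve the normal equations G · a = b where
  G_{ij} = <φ_i, φ_j> and b_i = <f, φ_i>, with φ_0 = 1, φ_1 = x, φ_2 = x^2.
G =
  [2, 0, 2/3]
  [0, 2/3, 0]
  [2/3, 0, 2/5],
b = (2, -8/5, 6/5).
Solving gives a_0 = 0, a_1 = -12/5, a_2 = 3, so
  g(x) = 3*x^2 - 12*x/5.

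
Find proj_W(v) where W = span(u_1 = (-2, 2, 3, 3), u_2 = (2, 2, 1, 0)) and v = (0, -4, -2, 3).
proj_W(v) = (-92/45, -104/45, -58/45, -1/5)

Set up U = [u_1 | ... | u_2] ∈ R^(4×2). The projector onto W = col(U) is P = U (U^T U)^(-1) U^T.
Compute U^T U =
  [26, 3]
  [3, 9],
and U^T v = (-5, -10).
Solve U^T U · c = U^T v for the coefficients: c = (-1/15, -49/45). The projection is proj_W(v) = U c.
Check: (v - proj_W(v)) · u_1 = 0  (should be 0).
Check: (v - proj_W(v)) · u_2 = 0  (should be 0).
Result: proj_W(v) = (-92/45, -104/45, -58/45, -1/5).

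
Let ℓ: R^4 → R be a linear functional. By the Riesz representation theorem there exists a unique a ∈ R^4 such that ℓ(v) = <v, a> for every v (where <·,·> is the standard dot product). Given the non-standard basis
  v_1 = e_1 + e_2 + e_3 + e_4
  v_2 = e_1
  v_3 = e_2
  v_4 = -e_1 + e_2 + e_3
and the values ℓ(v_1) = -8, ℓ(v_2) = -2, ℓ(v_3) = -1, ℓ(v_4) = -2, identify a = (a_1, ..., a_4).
a = (-2, -1, -3, -2)

Write a = (a_1, ..., a_4) in the standard basis. For each basis vector v_i, ℓ(v_i) = <v_i, a> is a linear equation in the a_j's. Collect the n equations into a matrix system V a = ℓ, where row i of V is v_i (expressed in the standard basis). Since V is invertible (lower-triangular with 1s on the diagonal, up to permutation), solve by back-substitution:
  V =
[[1, 1, 1, 1],
 [1, 0, 0, 0],
 [0, 1, 0, 0],
 [-1, 1, 1, 0]]
  V a = (-8, -2, -1, -2)
Solving gives a = (-2, -1, -3, -2).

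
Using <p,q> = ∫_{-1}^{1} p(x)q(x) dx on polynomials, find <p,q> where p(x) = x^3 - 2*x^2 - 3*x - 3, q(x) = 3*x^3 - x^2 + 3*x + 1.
<p,q> = -1268/105

Expand the product: p(x)·q(x) = 3*x^6 - 7*x^5 - 4*x^4 - 11*x^3 - 8*x^2 - 12*x - 3.
∫_{-1}^{1} of each monomial x^k gives [2/(k+1) if k even, 0 if k odd]. Integrating term-by-term (or equivalently evaluating the antiderivative F(x) = 3*x^7/7 - 7*x^6/6 - 4*x^5/5 - 11*x^4/4 - 8*x^3/3 - 6*x^2 - 3*x at the endpoints):
  F(1) − F(−1) = -6701/420 − (-543/140) = -1268/105.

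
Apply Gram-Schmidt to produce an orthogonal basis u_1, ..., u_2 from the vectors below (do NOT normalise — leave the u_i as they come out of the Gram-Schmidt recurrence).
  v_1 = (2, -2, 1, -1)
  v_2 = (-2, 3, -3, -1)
Orthogonal basis:
  u_1 = (2, -2, 1, -1)
  u_2 = (2/5, 3/5, -9/5, -11/5)

Apply the Gram-Schmidt recurrence
  u_1 = v_1
  u_i = v_i − Σ_{j<i} ((v_i · u_j) / (u_j · u_j)) · u_j.

Step by step this gives:
  u_1 = (2, -2, 1, -1)
  u_2 = (2/5, 3/5, -9/5, -11/5)

Orthogonality check:
  u_2 · u_1 = 0 (should be 0)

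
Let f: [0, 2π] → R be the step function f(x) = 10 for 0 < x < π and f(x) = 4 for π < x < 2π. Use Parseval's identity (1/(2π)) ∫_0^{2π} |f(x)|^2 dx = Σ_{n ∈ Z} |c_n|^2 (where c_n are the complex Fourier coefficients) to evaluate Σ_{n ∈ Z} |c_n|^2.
Σ |c_n|^2 = 58

Parseval equates the L^2 energy of f (normalised by 1/(2π)) with the ℓ^2 sum of its Fourier coefficients: (1/(2π)) ∫_0^{2π} |f|^2 = Σ |c_n|^2.
Compute the left side: (1/(2π)) [∫_0^π 10^2 dx + ∫_π^{2π} 4^2 dx] = (1/(2π)) · (100π + 16π) = (100 + 16)/2 = 58.
So Σ_{n ∈ Z} |c_n|^2 = 58.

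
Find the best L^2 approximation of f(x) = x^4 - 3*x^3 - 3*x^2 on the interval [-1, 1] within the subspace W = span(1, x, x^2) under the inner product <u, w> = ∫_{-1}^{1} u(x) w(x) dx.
g(x) = -15*x^2/7 - 9*x/5 - 3/35

The best approximation g ∈ W is the orthogonal projection of f onto W. Writing g = a_0 + a_1 x + a_2 x^2, the coefficients solve the normal equations G · a = b where
  G_{ij} = <φ_i, φ_j> and b_i = <f, φ_i>, with φ_0 = 1, φ_1 = x, φ_2 = x^2.
G =
  [2, 0, 2/3]
  [0, 2/3, 0]
  [2/3, 0, 2/5],
b = (-8/5, -6/5, -32/35).
Solving gives a_0 = -3/35, a_1 = -9/5, a_2 = -15/7, so
  g(x) = -15*x^2/7 - 9*x/5 - 3/35.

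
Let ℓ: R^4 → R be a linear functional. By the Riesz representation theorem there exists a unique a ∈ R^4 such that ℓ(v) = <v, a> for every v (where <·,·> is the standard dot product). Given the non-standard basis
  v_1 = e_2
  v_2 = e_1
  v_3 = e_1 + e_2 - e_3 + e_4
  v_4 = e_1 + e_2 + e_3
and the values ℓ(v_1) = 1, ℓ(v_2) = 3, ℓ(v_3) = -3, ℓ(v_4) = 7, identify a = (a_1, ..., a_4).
a = (3, 1, 3, -4)

Write a = (a_1, ..., a_4) in the standard basis. For each basis vector v_i, ℓ(v_i) = <v_i, a> is a linear equation in the a_j's. Collect the n equations into a matrix system V a = ℓ, where row i of V is v_i (expressed in the standard basis). Since V is invertible (lower-triangular with 1s on the diagonal, up to permutation), solve by back-substitution:
  V =
[[0, 1, 0, 0],
 [1, 0, 0, 0],
 [1, 1, -1, 1],
 [1, 1, 1, 0]]
  V a = (1, 3, -3, 7)
Solving gives a = (3, 1, 3, -4).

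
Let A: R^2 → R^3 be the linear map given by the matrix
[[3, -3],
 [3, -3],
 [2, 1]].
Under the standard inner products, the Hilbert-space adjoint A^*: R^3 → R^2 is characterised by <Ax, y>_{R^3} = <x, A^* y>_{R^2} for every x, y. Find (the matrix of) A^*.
A^* = A^T =
[[3, 3, 2],
 [-3, -3, 1]]

For real matrices with standard dot products, the defining identity <Ax, y> = <x, A^* y> gives (Ax)^T y = x^T (A^*) y, i.e. x^T A^T y = x^T (A^*) y. Since this holds for all x, y, we must have A^* = A^T. Therefore
A^* =
[[3, 3, 2],
 [-3, -3, 1]].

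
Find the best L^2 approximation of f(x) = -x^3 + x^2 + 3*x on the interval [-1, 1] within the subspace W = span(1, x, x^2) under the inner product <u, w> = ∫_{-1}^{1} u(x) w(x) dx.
g(x) = x^2 + 12*x/5

The best approximation g ∈ W is the orthogonal projection of f onto W. Writing g = a_0 + a_1 x + a_2 x^2, the coefficients solve the normal equations G · a = b where
  G_{ij} = <φ_i, φ_j> and b_i = <f, φ_i>, with φ_0 = 1, φ_1 = x, φ_2 = x^2.
G =
  [2, 0, 2/3]
  [0, 2/3, 0]
  [2/3, 0, 2/5],
b = (2/3, 8/5, 2/5).
Solving gives a_0 = 0, a_1 = 12/5, a_2 = 1, so
  g(x) = x^2 + 12*x/5.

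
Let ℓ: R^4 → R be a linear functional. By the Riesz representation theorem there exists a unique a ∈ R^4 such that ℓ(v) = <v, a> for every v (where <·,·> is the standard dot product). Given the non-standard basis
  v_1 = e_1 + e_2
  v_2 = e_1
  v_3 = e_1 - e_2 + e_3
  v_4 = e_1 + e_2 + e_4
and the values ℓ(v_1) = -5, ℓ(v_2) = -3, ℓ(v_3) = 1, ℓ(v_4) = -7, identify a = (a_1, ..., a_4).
a = (-3, -2, 2, -2)

Write a = (a_1, ..., a_4) in the standard basis. For each basis vector v_i, ℓ(v_i) = <v_i, a> is a linear equation in the a_j's. Collect the n equations into a matrix system V a = ℓ, where row i of V is v_i (expressed in the standard basis). Since V is invertible (lower-triangular with 1s on the diagonal, up to permutation), solve by back-substitution:
  V =
[[1, 1, 0, 0],
 [1, 0, 0, 0],
 [1, -1, 1, 0],
 [1, 1, 0, 1]]
  V a = (-5, -3, 1, -7)
Solving gives a = (-3, -2, 2, -2).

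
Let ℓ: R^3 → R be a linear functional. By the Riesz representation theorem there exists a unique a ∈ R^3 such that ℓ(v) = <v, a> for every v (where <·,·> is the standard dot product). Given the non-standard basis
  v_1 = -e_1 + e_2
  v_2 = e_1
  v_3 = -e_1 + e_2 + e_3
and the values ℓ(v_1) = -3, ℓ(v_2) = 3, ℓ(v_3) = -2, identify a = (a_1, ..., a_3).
a = (3, 0, 1)

Write a = (a_1, ..., a_3) in the standard basis. For each basis vector v_i, ℓ(v_i) = <v_i, a> is a linear equation in the a_j's. Collect the n equations into a matrix system V a = ℓ, where row i of V is v_i (expressed in the standard basis). Since V is invertible (lower-triangular with 1s on the diagonal, up to permutation), solve by back-substitution:
  V =
[[-1, 1, 0],
 [1, 0, 0],
 [-1, 1, 1]]
  V a = (-3, 3, -2)
Solving gives a = (3, 0, 1).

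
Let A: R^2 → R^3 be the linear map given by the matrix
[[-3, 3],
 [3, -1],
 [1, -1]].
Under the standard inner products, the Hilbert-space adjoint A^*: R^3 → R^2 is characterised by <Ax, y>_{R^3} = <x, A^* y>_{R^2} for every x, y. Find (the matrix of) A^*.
A^* = A^T =
[[-3, 3, 1],
 [3, -1, -1]]

For real matrices with standard dot products, the defining identity <Ax, y> = <x, A^* y> gives (Ax)^T y = x^T (A^*) y, i.e. x^T A^T y = x^T (A^*) y. Since this holds for all x, y, we must have A^* = A^T. Therefore
A^* =
[[-3, 3, 1],
 [3, -1, -1]].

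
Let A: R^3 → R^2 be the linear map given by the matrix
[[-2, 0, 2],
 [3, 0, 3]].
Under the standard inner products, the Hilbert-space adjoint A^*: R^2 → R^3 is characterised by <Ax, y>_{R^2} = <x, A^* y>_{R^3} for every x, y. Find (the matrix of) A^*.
A^* = A^T =
[[-2, 3],
 [0, 0],
 [2, 3]]

For real matrices with standard dot products, the defining identity <Ax, y> = <x, A^* y> gives (Ax)^T y = x^T (A^*) y, i.e. x^T A^T y = x^T (A^*) y. Since this holds for all x, y, we must have A^* = A^T. Therefore
A^* =
[[-2, 3],
 [0, 0],
 [2, 3]].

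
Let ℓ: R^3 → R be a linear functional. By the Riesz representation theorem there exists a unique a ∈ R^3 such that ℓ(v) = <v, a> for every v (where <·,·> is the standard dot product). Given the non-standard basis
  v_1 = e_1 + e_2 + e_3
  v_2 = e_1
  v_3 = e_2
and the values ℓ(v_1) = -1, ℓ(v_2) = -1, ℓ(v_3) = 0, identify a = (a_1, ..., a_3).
a = (-1, 0, 0)

Write a = (a_1, ..., a_3) in the standard basis. For each basis vector v_i, ℓ(v_i) = <v_i, a> is a linear equation in the a_j's. Collect the n equations into a matrix system V a = ℓ, where row i of V is v_i (expressed in the standard basis). Since V is invertible (lower-triangular with 1s on the diagonal, up to permutation), solve by back-substitution:
  V =
[[1, 1, 1],
 [1, 0, 0],
 [0, 1, 0]]
  V a = (-1, -1, 0)
Solving gives a = (-1, 0, 0).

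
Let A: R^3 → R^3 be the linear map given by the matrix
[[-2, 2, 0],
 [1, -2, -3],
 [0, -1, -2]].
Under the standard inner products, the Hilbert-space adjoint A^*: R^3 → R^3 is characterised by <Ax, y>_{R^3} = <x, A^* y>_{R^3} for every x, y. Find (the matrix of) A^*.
A^* = A^T =
[[-2, 1, 0],
 [2, -2, -1],
 [0, -3, -2]]

For real matrices with standard dot products, the defining identity <Ax, y> = <x, A^* y> gives (Ax)^T y = x^T (A^*) y, i.e. x^T A^T y = x^T (A^*) y. Since this holds for all x, y, we must have A^* = A^T. Therefore
A^* =
[[-2, 1, 0],
 [2, -2, -1],
 [0, -3, -2]].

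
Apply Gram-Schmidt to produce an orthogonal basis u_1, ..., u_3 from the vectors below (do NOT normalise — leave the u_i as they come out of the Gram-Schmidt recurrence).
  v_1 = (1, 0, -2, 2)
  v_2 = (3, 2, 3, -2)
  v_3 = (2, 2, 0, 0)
Orthogonal basis:
  u_1 = (1, 0, -2, 2)
  u_2 = (34/9, 2, 13/9, -4/9)
  u_3 = (-64/185, 162/185, -68/185, -36/185)

Apply the Gram-Schmidt recurrence
  u_1 = v_1
  u_i = v_i − Σ_{j<i} ((v_i · u_j) / (u_j · u_j)) · u_j.

Step by step this gives:
  u_1 = (1, 0, -2, 2)
  u_2 = (34/9, 2, 13/9, -4/9)
  u_3 = (-64/185, 162/185, -68/185, -36/185)

Orthogonality check:
  u_2 · u_1 = 0 (should be 0)
  u_3 · u_1 = 0 (should be 0)
  u_3 · u_2 = 0 (should be 0)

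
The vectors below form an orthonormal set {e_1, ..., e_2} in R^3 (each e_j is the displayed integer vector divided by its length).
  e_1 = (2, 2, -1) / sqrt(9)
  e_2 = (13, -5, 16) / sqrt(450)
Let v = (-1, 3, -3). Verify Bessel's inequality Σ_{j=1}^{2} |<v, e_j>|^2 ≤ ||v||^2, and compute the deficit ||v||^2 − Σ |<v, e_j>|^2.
Σ |<v, e_j>|^2 = 457/25; ||v||^2 = 19; deficit = 18/25

Write each e_j = u_j / sqrt(<u_j, u_j>) where u_j is the displayed integer vector. Then <v, e_j> = <v, u_j> / sqrt(<u_j, u_j>), so |<v, e_j>|^2 = <v, u_j>^2 / <u_j, u_j>.
Coefficients: <v, e_1> = 7/sqrt(9), <v, e_2> = -76/sqrt(450).
Square and sum: Σ |<v, e_j>|^2 = 457/25.
Compute ||v||^2 = v·v = 19.
Deficit = 19 − 457/25 = 18/25 ≥ 0, confirming Bessel's inequality. (The deficit equals ||v − Σ <v,e_j> e_j||^2, the squared distance from v to span{e_j}.)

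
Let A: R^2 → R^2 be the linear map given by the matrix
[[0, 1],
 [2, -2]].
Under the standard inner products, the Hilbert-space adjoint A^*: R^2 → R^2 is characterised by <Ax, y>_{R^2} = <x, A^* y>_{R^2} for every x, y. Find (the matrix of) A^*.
A^* = A^T =
[[0, 2],
 [1, -2]]

For real matrices with standard dot products, the defining identity <Ax, y> = <x, A^* y> gives (Ax)^T y = x^T (A^*) y, i.e. x^T A^T y = x^T (A^*) y. Since this holds for all x, y, we must have A^* = A^T. Therefore
A^* =
[[0, 2],
 [1, -2]].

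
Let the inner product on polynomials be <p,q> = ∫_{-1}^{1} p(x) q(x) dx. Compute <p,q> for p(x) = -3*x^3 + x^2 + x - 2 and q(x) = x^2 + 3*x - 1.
<p,q> = 4/5

Expand the product: p(x)·q(x) = -3*x^5 - 8*x^4 + 7*x^3 - 7*x + 2.
∫_{-1}^{1} of each monomial x^k gives [2/(k+1) if k even, 0 if k odd]. Integrating term-by-term (or equivalently evaluating the antiderivative F(x) = -x^6/2 - 8*x^5/5 + 7*x^4/4 - 7*x^2/2 + 2*x at the endpoints):
  F(1) − F(−1) = -37/20 − (-53/20) = 4/5.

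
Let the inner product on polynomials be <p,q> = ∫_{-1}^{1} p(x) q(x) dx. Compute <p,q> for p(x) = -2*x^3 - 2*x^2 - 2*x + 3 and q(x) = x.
<p,q> = -32/15

Expand the product: p(x)·q(x) = -2*x^4 - 2*x^3 - 2*x^2 + 3*x.
∫_{-1}^{1} of each monomial x^k gives [2/(k+1) if k even, 0 if k odd]. Integrating term-by-term (or equivalently evaluating the antiderivative F(x) = -2*x^5/5 - x^4/2 - 2*x^3/3 + 3*x^2/2 at the endpoints):
  F(1) − F(−1) = -1/15 − (31/15) = -32/15.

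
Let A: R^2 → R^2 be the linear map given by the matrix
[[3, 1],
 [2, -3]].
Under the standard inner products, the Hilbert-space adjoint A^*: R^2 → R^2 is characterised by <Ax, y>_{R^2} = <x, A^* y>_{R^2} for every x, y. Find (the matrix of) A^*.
A^* = A^T =
[[3, 2],
 [1, -3]]

For real matrices with standard dot products, the defining identity <Ax, y> = <x, A^* y> gives (Ax)^T y = x^T (A^*) y, i.e. x^T A^T y = x^T (A^*) y. Since this holds for all x, y, we must have A^* = A^T. Therefore
A^* =
[[3, 2],
 [1, -3]].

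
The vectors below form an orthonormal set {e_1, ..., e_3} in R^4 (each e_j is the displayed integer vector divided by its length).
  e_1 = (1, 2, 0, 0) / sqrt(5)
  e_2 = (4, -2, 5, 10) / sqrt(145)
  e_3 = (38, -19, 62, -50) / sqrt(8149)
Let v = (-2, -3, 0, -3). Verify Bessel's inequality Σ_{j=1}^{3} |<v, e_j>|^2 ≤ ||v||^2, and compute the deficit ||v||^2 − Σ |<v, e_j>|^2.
Σ |<v, e_j>|^2 = 6173/281; ||v||^2 = 22; deficit = 9/281

Write each e_j = u_j / sqrt(<u_j, u_j>) where u_j is the displayed integer vector. Then <v, e_j> = <v, u_j> / sqrt(<u_j, u_j>), so |<v, e_j>|^2 = <v, u_j>^2 / <u_j, u_j>.
Coefficients: <v, e_1> = -8/sqrt(5), <v, e_2> = -32/sqrt(145), <v, e_3> = 131/sqrt(8149).
Square and sum: Σ |<v, e_j>|^2 = 6173/281.
Compute ||v||^2 = v·v = 22.
Deficit = 22 − 6173/281 = 9/281 ≥ 0, confirming Bessel's inequality. (The deficit equals ||v − Σ <v,e_j> e_j||^2, the squared distance from v to span{e_j}.)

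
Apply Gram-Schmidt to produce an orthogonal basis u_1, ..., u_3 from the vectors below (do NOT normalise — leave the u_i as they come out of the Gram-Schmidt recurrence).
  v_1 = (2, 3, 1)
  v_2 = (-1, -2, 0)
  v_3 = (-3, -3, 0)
Orthogonal basis:
  u_1 = (2, 3, 1)
  u_2 = (1/7, -2/7, 4/7)
  u_3 = (-1, 1/2, 1/2)

Apply the Gram-Schmidt recurrence
  u_1 = v_1
  u_i = v_i − Σ_{j<i} ((v_i · u_j) / (u_j · u_j)) · u_j.

Step by step this gives:
  u_1 = (2, 3, 1)
  u_2 = (1/7, -2/7, 4/7)
  u_3 = (-1, 1/2, 1/2)

Orthogonality check:
  u_2 · u_1 = 0 (should be 0)
  u_3 · u_1 = 0 (should be 0)
  u_3 · u_2 = 0 (should be 0)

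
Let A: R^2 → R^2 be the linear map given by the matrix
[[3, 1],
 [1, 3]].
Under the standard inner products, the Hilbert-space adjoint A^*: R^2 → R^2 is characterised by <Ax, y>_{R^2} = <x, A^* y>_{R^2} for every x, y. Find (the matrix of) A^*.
A^* = A^T =
[[3, 1],
 [1, 3]]

For real matrices with standard dot products, the defining identity <Ax, y> = <x, A^* y> gives (Ax)^T y = x^T (A^*) y, i.e. x^T A^T y = x^T (A^*) y. Since this holds for all x, y, we must have A^* = A^T. Therefore
A^* =
[[3, 1],
 [1, 3]].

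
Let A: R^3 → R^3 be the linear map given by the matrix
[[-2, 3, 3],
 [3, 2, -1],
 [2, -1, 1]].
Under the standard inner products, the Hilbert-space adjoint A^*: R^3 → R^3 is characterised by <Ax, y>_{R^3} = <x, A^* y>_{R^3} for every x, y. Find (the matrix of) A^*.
A^* = A^T =
[[-2, 3, 2],
 [3, 2, -1],
 [3, -1, 1]]

For real matrices with standard dot products, the defining identity <Ax, y> = <x, A^* y> gives (Ax)^T y = x^T (A^*) y, i.e. x^T A^T y = x^T (A^*) y. Since this holds for all x, y, we must have A^* = A^T. Therefore
A^* =
[[-2, 3, 2],
 [3, 2, -1],
 [3, -1, 1]].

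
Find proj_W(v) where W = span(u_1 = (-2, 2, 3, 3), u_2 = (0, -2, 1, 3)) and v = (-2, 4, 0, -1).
proj_W(v) = (-107/75, 286/75, 71/75, -36/25)

Set up U = [u_1 | ... | u_2] ∈ R^(4×2). The projector onto W = col(U) is P = U (U^T U)^(-1) U^T.
Compute U^T U =
  [26, 8]
  [8, 14],
and U^T v = (9, -11).
Solve U^T U · c = U^T v for the coefficients: c = (107/150, -179/150). The projection is proj_W(v) = U c.
Check: (v - proj_W(v)) · u_1 = 0  (should be 0).
Check: (v - proj_W(v)) · u_2 = 0  (should be 0).
Result: proj_W(v) = (-107/75, 286/75, 71/75, -36/25).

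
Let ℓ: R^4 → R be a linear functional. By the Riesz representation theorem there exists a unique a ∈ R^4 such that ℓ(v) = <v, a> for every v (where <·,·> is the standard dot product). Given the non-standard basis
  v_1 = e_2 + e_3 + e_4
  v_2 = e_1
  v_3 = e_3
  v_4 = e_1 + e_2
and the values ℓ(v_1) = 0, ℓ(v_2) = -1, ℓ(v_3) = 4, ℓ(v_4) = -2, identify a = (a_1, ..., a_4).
a = (-1, -1, 4, -3)

Write a = (a_1, ..., a_4) in the standard basis. For each basis vector v_i, ℓ(v_i) = <v_i, a> is a linear equation in the a_j's. Collect the n equations into a matrix system V a = ℓ, where row i of V is v_i (expressed in the standard basis). Since V is invertible (lower-triangular with 1s on the diagonal, up to permutation), solve by back-substitution:
  V =
[[0, 1, 1, 1],
 [1, 0, 0, 0],
 [0, 0, 1, 0],
 [1, 1, 0, 0]]
  V a = (0, -1, 4, -2)
Solving gives a = (-1, -1, 4, -3).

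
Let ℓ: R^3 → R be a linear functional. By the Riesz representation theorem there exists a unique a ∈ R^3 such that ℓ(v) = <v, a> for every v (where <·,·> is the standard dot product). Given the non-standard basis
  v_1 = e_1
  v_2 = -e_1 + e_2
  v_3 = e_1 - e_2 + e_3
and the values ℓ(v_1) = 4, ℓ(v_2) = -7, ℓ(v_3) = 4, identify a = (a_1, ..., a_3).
a = (4, -3, -3)

Write a = (a_1, ..., a_3) in the standard basis. For each basis vector v_i, ℓ(v_i) = <v_i, a> is a linear equation in the a_j's. Collect the n equations into a matrix system V a = ℓ, where row i of V is v_i (expressed in the standard basis). Since V is invertible (lower-triangular with 1s on the diagonal, up to permutation), solve by back-substitution:
  V =
[[1, 0, 0],
 [-1, 1, 0],
 [1, -1, 1]]
  V a = (4, -7, 4)
Solving gives a = (4, -3, -3).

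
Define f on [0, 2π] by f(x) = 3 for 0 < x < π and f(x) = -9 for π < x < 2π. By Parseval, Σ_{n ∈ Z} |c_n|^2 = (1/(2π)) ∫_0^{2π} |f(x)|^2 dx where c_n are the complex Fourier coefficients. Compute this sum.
Σ |c_n|^2 = 45

Parseval equates the L^2 energy of f (normalised by 1/(2π)) with the ℓ^2 sum of its Fourier coefficients: (1/(2π)) ∫_0^{2π} |f|^2 = Σ |c_n|^2.
Compute the left side: (1/(2π)) [∫_0^π 3^2 dx + ∫_π^{2π} (-9)^2 dx] = (1/(2π)) · (9π + 81π) = (9 + 81)/2 = 45.
So Σ_{n ∈ Z} |c_n|^2 = 45.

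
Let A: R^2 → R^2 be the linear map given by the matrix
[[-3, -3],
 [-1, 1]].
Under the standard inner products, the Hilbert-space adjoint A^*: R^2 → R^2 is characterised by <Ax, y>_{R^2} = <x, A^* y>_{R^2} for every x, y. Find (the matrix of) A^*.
A^* = A^T =
[[-3, -1],
 [-3, 1]]

For real matrices with standard dot products, the defining identity <Ax, y> = <x, A^* y> gives (Ax)^T y = x^T (A^*) y, i.e. x^T A^T y = x^T (A^*) y. Since this holds for all x, y, we must have A^* = A^T. Therefore
A^* =
[[-3, -1],
 [-3, 1]].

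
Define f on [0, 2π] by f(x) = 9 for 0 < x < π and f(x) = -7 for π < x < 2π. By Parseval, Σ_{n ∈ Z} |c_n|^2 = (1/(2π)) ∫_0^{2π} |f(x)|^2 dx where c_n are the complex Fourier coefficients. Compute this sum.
Σ |c_n|^2 = 65

Parseval equates the L^2 energy of f (normalised by 1/(2π)) with the ℓ^2 sum of its Fourier coefficients: (1/(2π)) ∫_0^{2π} |f|^2 = Σ |c_n|^2.
Compute the left side: (1/(2π)) [∫_0^π 9^2 dx + ∫_π^{2π} (-7)^2 dx] = (1/(2π)) · (81π + 49π) = (81 + 49)/2 = 65.
So Σ_{n ∈ Z} |c_n|^2 = 65.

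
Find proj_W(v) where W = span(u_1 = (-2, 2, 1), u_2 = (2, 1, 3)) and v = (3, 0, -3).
proj_W(v) = (42/25, -264/125, -177/125)

Set up U = [u_1 | ... | u_2] ∈ R^(3×2). The projector onto W = col(U) is P = U (U^T U)^(-1) U^T.
Compute U^T U =
  [9, 1]
  [1, 14],
and U^T v = (-9, -3).
Solve U^T U · c = U^T v for the coefficients: c = (-123/125, -18/125). The projection is proj_W(v) = U c.
Check: (v - proj_W(v)) · u_1 = 0  (should be 0).
Check: (v - proj_W(v)) · u_2 = 0  (should be 0).
Result: proj_W(v) = (42/25, -264/125, -177/125).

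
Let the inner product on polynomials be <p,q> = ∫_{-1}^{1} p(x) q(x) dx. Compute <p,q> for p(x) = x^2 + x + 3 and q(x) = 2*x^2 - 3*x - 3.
<p,q> = -86/5

Expand the product: p(x)·q(x) = 2*x^4 - x^3 - 12*x - 9.
∫_{-1}^{1} of each monomial x^k gives [2/(k+1) if k even, 0 if k odd]. Integrating term-by-term (or equivalently evaluating the antiderivative F(x) = 2*x^5/5 - x^4/4 - 6*x^2 - 9*x at the endpoints):
  F(1) − F(−1) = -297/20 − (47/20) = -86/5.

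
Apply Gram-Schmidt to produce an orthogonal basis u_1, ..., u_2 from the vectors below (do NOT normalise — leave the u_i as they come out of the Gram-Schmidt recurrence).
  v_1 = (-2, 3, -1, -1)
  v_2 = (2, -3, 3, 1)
Orthogonal basis:
  u_1 = (-2, 3, -1, -1)
  u_2 = (-4/15, 2/5, 28/15, -2/15)

Apply the Gram-Schmidt recurrence
  u_1 = v_1
  u_i = v_i − Σ_{j<i} ((v_i · u_j) / (u_j · u_j)) · u_j.

Step by step this gives:
  u_1 = (-2, 3, -1, -1)
  u_2 = (-4/15, 2/5, 28/15, -2/15)

Orthogonality check:
  u_2 · u_1 = 0 (should be 0)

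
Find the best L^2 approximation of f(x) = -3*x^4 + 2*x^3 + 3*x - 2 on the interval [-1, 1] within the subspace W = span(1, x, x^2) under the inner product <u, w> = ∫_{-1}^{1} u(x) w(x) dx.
g(x) = -18*x^2/7 + 21*x/5 - 61/35

The best approximation g ∈ W is the orthogonal projection of f onto W. Writing g = a_0 + a_1 x + a_2 x^2, the coefficients solve the normal equations G · a = b where
  G_{ij} = <φ_i, φ_j> and b_i = <f, φ_i>, with φ_0 = 1, φ_1 = x, φ_2 = x^2.
G =
  [2, 0, 2/3]
  [0, 2/3, 0]
  [2/3, 0, 2/5],
b = (-26/5, 14/5, -46/21).
Solving gives a_0 = -61/35, a_1 = 21/5, a_2 = -18/7, so
  g(x) = -18*x^2/7 + 21*x/5 - 61/35.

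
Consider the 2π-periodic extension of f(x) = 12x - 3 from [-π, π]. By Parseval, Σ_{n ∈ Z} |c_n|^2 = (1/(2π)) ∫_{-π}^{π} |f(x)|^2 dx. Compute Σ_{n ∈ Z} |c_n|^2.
Σ |c_n|^2 = 48π^2 + 9

Expand and integrate term by term over [-π, π]:
  ∫ (12x)^2 dx = 144·(2π^3/3); ∫ 2·12·(-3)·x dx = 0 (odd integrand); ∫ (-3)^2 dx = 9·2π.
So (1/(2π)) ∫_{-π}^{π} (12x - 3)^2 dx = 144π^2/3 + 9 = 48π^2 + 9.
Parseval ⇒ Σ |c_n|^2 = 48π^2 + 9.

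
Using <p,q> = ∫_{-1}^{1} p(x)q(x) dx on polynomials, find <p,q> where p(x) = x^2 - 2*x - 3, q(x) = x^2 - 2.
<p,q> = 136/15

Expand the product: p(x)·q(x) = x^4 - 2*x^3 - 5*x^2 + 4*x + 6.
∫_{-1}^{1} of each monomial x^k gives [2/(k+1) if k even, 0 if k odd]. Integrating term-by-term (or equivalently evaluating the antiderivative F(x) = x^5/5 - x^4/2 - 5*x^3/3 + 2*x^2 + 6*x at the endpoints):
  F(1) − F(−1) = 181/30 − (-91/30) = 136/15.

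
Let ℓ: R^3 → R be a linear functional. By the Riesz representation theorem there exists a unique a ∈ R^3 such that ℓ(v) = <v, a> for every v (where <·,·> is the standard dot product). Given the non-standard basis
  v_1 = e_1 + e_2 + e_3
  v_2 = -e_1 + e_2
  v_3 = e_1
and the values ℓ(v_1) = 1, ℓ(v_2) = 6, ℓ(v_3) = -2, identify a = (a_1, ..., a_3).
a = (-2, 4, -1)

Write a = (a_1, ..., a_3) in the standard basis. For each basis vector v_i, ℓ(v_i) = <v_i, a> is a linear equation in the a_j's. Collect the n equations into a matrix system V a = ℓ, where row i of V is v_i (expressed in the standard basis). Since V is invertible (lower-triangular with 1s on the diagonal, up to permutation), solve by back-substitution:
  V =
[[1, 1, 1],
 [-1, 1, 0],
 [1, 0, 0]]
  V a = (1, 6, -2)
Solving gives a = (-2, 4, -1).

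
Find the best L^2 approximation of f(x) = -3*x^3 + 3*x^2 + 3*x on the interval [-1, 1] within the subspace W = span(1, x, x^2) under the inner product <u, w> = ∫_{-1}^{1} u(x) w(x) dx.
g(x) = 3*x^2 + 6*x/5

The best approximation g ∈ W is the orthogonal projection of f onto W. Writing g = a_0 + a_1 x + a_2 x^2, the coefficients solve the normal equations G · a = b where
  G_{ij} = <φ_i, φ_j> and b_i = <f, φ_i>, with φ_0 = 1, φ_1 = x, φ_2 = x^2.
G =
  [2, 0, 2/3]
  [0, 2/3, 0]
  [2/3, 0, 2/5],
b = (2, 4/5, 6/5).
Solving gives a_0 = 0, a_1 = 6/5, a_2 = 3, so
  g(x) = 3*x^2 + 6*x/5.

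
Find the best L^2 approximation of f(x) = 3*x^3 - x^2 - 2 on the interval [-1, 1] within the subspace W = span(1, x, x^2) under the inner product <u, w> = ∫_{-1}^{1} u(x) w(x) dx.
g(x) = -x^2 + 9*x/5 - 2

The best approximation g ∈ W is the orthogonal projection of f onto W. Writing g = a_0 + a_1 x + a_2 x^2, the coefficients solve the normal equations G · a = b where
  G_{ij} = <φ_i, φ_j> and b_i = <f, φ_i>, with φ_0 = 1, φ_1 = x, φ_2 = x^2.
G =
  [2, 0, 2/3]
  [0, 2/3, 0]
  [2/3, 0, 2/5],
b = (-14/3, 6/5, -26/15).
Solving gives a_0 = -2, a_1 = 9/5, a_2 = -1, so
  g(x) = -x^2 + 9*x/5 - 2.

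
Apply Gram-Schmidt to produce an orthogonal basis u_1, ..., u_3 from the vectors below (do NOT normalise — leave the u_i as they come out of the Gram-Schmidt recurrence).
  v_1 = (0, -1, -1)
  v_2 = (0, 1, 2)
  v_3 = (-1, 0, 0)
Orthogonal basis:
  u_1 = (0, -1, -1)
  u_2 = (0, -1/2, 1/2)
  u_3 = (-1, 0, 0)

Apply the Gram-Schmidt recurrence
  u_1 = v_1
  u_i = v_i − Σ_{j<i} ((v_i · u_j) / (u_j · u_j)) · u_j.

Step by step this gives:
  u_1 = (0, -1, -1)
  u_2 = (0, -1/2, 1/2)
  u_3 = (-1, 0, 0)

Orthogonality check:
  u_2 · u_1 = 0 (should be 0)
  u_3 · u_1 = 0 (should be 0)
  u_3 · u_2 = 0 (should be 0)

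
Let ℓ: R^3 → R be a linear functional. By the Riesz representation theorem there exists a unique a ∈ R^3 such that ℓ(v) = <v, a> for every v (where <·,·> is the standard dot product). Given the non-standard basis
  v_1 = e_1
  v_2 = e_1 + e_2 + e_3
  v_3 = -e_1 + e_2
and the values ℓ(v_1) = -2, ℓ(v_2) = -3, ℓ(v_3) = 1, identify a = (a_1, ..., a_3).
a = (-2, -1, 0)

Write a = (a_1, ..., a_3) in the standard basis. For each basis vector v_i, ℓ(v_i) = <v_i, a> is a linear equation in the a_j's. Collect the n equations into a matrix system V a = ℓ, where row i of V is v_i (expressed in the standard basis). Since V is invertible (lower-triangular with 1s on the diagonal, up to permutation), solve by back-substitution:
  V =
[[1, 0, 0],
 [1, 1, 1],
 [-1, 1, 0]]
  V a = (-2, -3, 1)
Solving gives a = (-2, -1, 0).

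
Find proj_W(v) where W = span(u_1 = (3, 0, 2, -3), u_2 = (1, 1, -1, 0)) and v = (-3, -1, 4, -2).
proj_W(v) = (-112/65, -181/65, 227/65, -69/65)

Set up U = [u_1 | ... | u_2] ∈ R^(4×2). The projector onto W = col(U) is P = U (U^T U)^(-1) U^T.
Compute U^T U =
  [22, 1]
  [1, 3],
and U^T v = (5, -8).
Solve U^T U · c = U^T v for the coefficients: c = (23/65, -181/65). The projection is proj_W(v) = U c.
Check: (v - proj_W(v)) · u_1 = 0  (should be 0).
Check: (v - proj_W(v)) · u_2 = 0  (should be 0).
Result: proj_W(v) = (-112/65, -181/65, 227/65, -69/65).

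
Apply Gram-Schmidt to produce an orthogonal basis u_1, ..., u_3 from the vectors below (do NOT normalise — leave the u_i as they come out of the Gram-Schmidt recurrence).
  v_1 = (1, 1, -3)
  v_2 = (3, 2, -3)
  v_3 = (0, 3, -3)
Orthogonal basis:
  u_1 = (1, 1, -3)
  u_2 = (19/11, 8/11, 9/11)
  u_3 = (-45/46, 45/23, 15/46)

Apply the Gram-Schmidt recurrence
  u_1 = v_1
  u_i = v_i − Σ_{j<i} ((v_i · u_j) / (u_j · u_j)) · u_j.

Step by step this gives:
  u_1 = (1, 1, -3)
  u_2 = (19/11, 8/11, 9/11)
  u_3 = (-45/46, 45/23, 15/46)

Orthogonality check:
  u_2 · u_1 = 0 (should be 0)
  u_3 · u_1 = 0 (should be 0)
  u_3 · u_2 = 0 (should be 0)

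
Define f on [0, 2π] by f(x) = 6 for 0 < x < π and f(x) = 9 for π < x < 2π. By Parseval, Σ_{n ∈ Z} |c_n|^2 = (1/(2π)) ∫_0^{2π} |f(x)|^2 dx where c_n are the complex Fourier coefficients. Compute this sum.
Σ |c_n|^2 = 117/2

Parseval equates the L^2 energy of f (normalised by 1/(2π)) with the ℓ^2 sum of its Fourier coefficients: (1/(2π)) ∫_0^{2π} |f|^2 = Σ |c_n|^2.
Compute the left side: (1/(2π)) [∫_0^π 6^2 dx + ∫_π^{2π} 9^2 dx] = (1/(2π)) · (36π + 81π) = (36 + 81)/2 = 117/2.
So Σ_{n ∈ Z} |c_n|^2 = 117/2.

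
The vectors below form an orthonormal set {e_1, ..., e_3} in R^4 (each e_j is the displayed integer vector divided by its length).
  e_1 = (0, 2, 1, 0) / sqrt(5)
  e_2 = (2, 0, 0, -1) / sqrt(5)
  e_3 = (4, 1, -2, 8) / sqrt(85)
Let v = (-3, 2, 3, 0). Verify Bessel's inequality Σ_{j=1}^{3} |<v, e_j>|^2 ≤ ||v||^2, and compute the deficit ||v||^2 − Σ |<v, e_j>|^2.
Σ |<v, e_j>|^2 = 1701/85; ||v||^2 = 22; deficit = 169/85

Write each e_j = u_j / sqrt(<u_j, u_j>) where u_j is the displayed integer vector. Then <v, e_j> = <v, u_j> / sqrt(<u_j, u_j>), so |<v, e_j>|^2 = <v, u_j>^2 / <u_j, u_j>.
Coefficients: <v, e_1> = 7/sqrt(5), <v, e_2> = -6/sqrt(5), <v, e_3> = -16/sqrt(85).
Square and sum: Σ |<v, e_j>|^2 = 1701/85.
Compute ||v||^2 = v·v = 22.
Deficit = 22 − 1701/85 = 169/85 ≥ 0, confirming Bessel's inequality. (The deficit equals ||v − Σ <v,e_j> e_j||^2, the squared distance from v to span{e_j}.)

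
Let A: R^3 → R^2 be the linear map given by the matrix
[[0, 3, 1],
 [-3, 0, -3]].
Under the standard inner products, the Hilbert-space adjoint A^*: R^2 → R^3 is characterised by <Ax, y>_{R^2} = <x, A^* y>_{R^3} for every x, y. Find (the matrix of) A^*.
A^* = A^T =
[[0, -3],
 [3, 0],
 [1, -3]]

For real matrices with standard dot products, the defining identity <Ax, y> = <x, A^* y> gives (Ax)^T y = x^T (A^*) y, i.e. x^T A^T y = x^T (A^*) y. Since this holds for all x, y, we must have A^* = A^T. Therefore
A^* =
[[0, -3],
 [3, 0],
 [1, -3]].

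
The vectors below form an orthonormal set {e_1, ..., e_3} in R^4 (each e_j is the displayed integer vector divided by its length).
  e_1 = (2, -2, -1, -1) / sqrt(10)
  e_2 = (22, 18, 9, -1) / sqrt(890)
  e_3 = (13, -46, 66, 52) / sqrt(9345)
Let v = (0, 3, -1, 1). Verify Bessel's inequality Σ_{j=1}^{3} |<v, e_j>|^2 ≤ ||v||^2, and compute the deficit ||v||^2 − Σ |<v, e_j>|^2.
Σ |<v, e_j>|^2 = 866/105; ||v||^2 = 11; deficit = 289/105

Write each e_j = u_j / sqrt(<u_j, u_j>) where u_j is the displayed integer vector. Then <v, e_j> = <v, u_j> / sqrt(<u_j, u_j>), so |<v, e_j>|^2 = <v, u_j>^2 / <u_j, u_j>.
Coefficients: <v, e_1> = -6/sqrt(10), <v, e_2> = 44/sqrt(890), <v, e_3> = -152/sqrt(9345).
Square and sum: Σ |<v, e_j>|^2 = 866/105.
Compute ||v||^2 = v·v = 11.
Deficit = 11 − 866/105 = 289/105 ≥ 0, confirming Bessel's inequality. (The deficit equals ||v − Σ <v,e_j> e_j||^2, the squared distance from v to span{e_j}.)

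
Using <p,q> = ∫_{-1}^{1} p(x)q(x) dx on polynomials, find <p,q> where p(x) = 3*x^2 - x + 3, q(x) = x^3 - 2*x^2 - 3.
<p,q> = -154/5

Expand the product: p(x)·q(x) = 3*x^5 - 7*x^4 + 5*x^3 - 15*x^2 + 3*x - 9.
∫_{-1}^{1} of each monomial x^k gives [2/(k+1) if k even, 0 if k odd]. Integrating term-by-term (or equivalently evaluating the antiderivative F(x) = x^6/2 - 7*x^5/5 + 5*x^4/4 - 5*x^3 + 3*x^2/2 - 9*x at the endpoints):
  F(1) − F(−1) = -243/20 − (373/20) = -154/5.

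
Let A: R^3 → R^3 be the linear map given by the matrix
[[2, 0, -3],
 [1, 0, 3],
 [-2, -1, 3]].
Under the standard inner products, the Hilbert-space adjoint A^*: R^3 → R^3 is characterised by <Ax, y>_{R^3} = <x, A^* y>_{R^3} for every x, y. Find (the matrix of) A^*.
A^* = A^T =
[[2, 1, -2],
 [0, 0, -1],
 [-3, 3, 3]]

For real matrices with standard dot products, the defining identity <Ax, y> = <x, A^* y> gives (Ax)^T y = x^T (A^*) y, i.e. x^T A^T y = x^T (A^*) y. Since this holds for all x, y, we must have A^* = A^T. Therefore
A^* =
[[2, 1, -2],
 [0, 0, -1],
 [-3, 3, 3]].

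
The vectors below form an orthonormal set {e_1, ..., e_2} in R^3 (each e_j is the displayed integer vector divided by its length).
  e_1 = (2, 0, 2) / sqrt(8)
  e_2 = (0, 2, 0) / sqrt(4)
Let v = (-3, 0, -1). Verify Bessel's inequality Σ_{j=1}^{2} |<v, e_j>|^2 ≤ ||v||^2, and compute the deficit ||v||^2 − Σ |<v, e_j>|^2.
Σ |<v, e_j>|^2 = 8; ||v||^2 = 10; deficit = 2

Write each e_j = u_j / sqrt(<u_j, u_j>) where u_j is the displayed integer vector. Then <v, e_j> = <v, u_j> / sqrt(<u_j, u_j>), so |<v, e_j>|^2 = <v, u_j>^2 / <u_j, u_j>.
Coefficients: <v, e_1> = -8/sqrt(8), <v, e_2> = 0/sqrt(4).
Square and sum: Σ |<v, e_j>|^2 = 8.
Compute ||v||^2 = v·v = 10.
Deficit = 10 − 8 = 2 ≥ 0, confirming Bessel's inequality. (The deficit equals ||v − Σ <v,e_j> e_j||^2, the squared distance from v to span{e_j}.)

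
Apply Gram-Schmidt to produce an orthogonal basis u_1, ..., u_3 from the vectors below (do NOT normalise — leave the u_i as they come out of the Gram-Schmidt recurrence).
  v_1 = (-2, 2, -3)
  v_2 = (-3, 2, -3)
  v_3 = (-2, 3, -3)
Orthogonal basis:
  u_1 = (-2, 2, -3)
  u_2 = (-13/17, -4/17, 6/17)
  u_3 = (0, 9/13, 6/13)

Apply the Gram-Schmidt recurrence
  u_1 = v_1
  u_i = v_i − Σ_{j<i} ((v_i · u_j) / (u_j · u_j)) · u_j.

Step by step this gives:
  u_1 = (-2, 2, -3)
  u_2 = (-13/17, -4/17, 6/17)
  u_3 = (0, 9/13, 6/13)

Orthogonality check:
  u_2 · u_1 = 0 (should be 0)
  u_3 · u_1 = 0 (should be 0)
  u_3 · u_2 = 0 (should be 0)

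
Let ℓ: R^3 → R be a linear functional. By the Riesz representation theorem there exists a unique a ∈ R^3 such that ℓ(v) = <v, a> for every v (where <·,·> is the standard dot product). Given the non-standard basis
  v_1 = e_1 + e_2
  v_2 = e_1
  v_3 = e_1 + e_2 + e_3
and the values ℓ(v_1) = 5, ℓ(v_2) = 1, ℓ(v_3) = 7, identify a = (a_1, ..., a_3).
a = (1, 4, 2)

Write a = (a_1, ..., a_3) in the standard basis. For each basis vector v_i, ℓ(v_i) = <v_i, a> is a linear equation in the a_j's. Collect the n equations into a matrix system V a = ℓ, where row i of V is v_i (expressed in the standard basis). Since V is invertible (lower-triangular with 1s on the diagonal, up to permutation), solve by back-substitution:
  V =
[[1, 1, 0],
 [1, 0, 0],
 [1, 1, 1]]
  V a = (5, 1, 7)
Solving gives a = (1, 4, 2).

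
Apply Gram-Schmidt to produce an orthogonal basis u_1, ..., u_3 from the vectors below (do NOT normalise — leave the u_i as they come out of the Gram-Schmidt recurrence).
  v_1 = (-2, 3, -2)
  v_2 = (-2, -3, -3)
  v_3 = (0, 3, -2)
Orthogonal basis:
  u_1 = (-2, 3, -2)
  u_2 = (-32/17, -54/17, -49/17)
  u_3 = (450/373, 60/373, -360/373)

Apply the Gram-Schmidt recurrence
  u_1 = v_1
  u_i = v_i − Σ_{j<i} ((v_i · u_j) / (u_j · u_j)) · u_j.

Step by step this gives:
  u_1 = (-2, 3, -2)
  u_2 = (-32/17, -54/17, -49/17)
  u_3 = (450/373, 60/373, -360/373)

Orthogonality check:
  u_2 · u_1 = 0 (should be 0)
  u_3 · u_1 = 0 (should be 0)
  u_3 · u_2 = 0 (should be 0)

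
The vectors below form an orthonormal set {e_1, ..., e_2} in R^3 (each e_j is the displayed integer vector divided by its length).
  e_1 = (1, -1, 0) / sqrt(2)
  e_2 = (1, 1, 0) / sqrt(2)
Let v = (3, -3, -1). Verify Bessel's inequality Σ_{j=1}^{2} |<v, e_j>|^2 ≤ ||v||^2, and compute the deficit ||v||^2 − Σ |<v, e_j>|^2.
Σ |<v, e_j>|^2 = 18; ||v||^2 = 19; deficit = 1

Write each e_j = u_j / sqrt(<u_j, u_j>) where u_j is the displayed integer vector. Then <v, e_j> = <v, u_j> / sqrt(<u_j, u_j>), so |<v, e_j>|^2 = <v, u_j>^2 / <u_j, u_j>.
Coefficients: <v, e_1> = 6/sqrt(2), <v, e_2> = 0/sqrt(2).
Square and sum: Σ |<v, e_j>|^2 = 18.
Compute ||v||^2 = v·v = 19.
Deficit = 19 − 18 = 1 ≥ 0, confirming Bessel's inequality. (The deficit equals ||v − Σ <v,e_j> e_j||^2, the squared distance from v to span{e_j}.)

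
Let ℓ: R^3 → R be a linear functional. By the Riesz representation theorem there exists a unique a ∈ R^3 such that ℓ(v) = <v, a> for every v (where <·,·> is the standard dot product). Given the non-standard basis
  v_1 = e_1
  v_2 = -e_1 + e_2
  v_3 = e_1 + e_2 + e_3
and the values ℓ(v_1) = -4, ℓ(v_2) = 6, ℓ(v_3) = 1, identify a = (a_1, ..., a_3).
a = (-4, 2, 3)

Write a = (a_1, ..., a_3) in the standard basis. For each basis vector v_i, ℓ(v_i) = <v_i, a> is a linear equation in the a_j's. Collect the n equations into a matrix system V a = ℓ, where row i of V is v_i (expressed in the standard basis). Since V is invertible (lower-triangular with 1s on the diagonal, up to permutation), solve by back-substitution:
  V =
[[1, 0, 0],
 [-1, 1, 0],
 [1, 1, 1]]
  V a = (-4, 6, 1)
Solving gives a = (-4, 2, 3).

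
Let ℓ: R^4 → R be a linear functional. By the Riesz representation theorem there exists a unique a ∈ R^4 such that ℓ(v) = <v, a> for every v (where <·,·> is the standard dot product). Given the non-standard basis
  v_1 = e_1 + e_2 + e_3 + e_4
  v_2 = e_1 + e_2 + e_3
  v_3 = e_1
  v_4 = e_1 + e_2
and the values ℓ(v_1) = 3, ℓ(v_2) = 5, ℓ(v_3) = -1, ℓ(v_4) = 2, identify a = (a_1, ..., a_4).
a = (-1, 3, 3, -2)

Write a = (a_1, ..., a_4) in the standard basis. For each basis vector v_i, ℓ(v_i) = <v_i, a> is a linear equation in the a_j's. Collect the n equations into a matrix system V a = ℓ, where row i of V is v_i (expressed in the standard basis). Since V is invertible (lower-triangular with 1s on the diagonal, up to permutation), solve by back-substitution:
  V =
[[1, 1, 1, 1],
 [1, 1, 1, 0],
 [1, 0, 0, 0],
 [1, 1, 0, 0]]
  V a = (3, 5, -1, 2)
Solving gives a = (-1, 3, 3, -2).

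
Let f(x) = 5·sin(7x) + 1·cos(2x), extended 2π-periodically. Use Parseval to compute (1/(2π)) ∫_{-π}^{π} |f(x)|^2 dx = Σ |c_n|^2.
Σ |c_n|^2 = 13

Expand |f|^2 and use orthogonality of {sin(nx), cos(mx)} on [-π, π]:
  ∫_{-π}^{π} sin(nx)^2 dx = π, ∫ cos(mx)^2 dx = π, and cross terms integrate to 0.
So ∫_{-π}^{π} f(x)^2 dx = 5^2 · π + 1^2 · π = (25 + 1)π.
Divide by 2π: (25 + 1)/2 = 13.
By Parseval, this equals Σ |c_n|^2.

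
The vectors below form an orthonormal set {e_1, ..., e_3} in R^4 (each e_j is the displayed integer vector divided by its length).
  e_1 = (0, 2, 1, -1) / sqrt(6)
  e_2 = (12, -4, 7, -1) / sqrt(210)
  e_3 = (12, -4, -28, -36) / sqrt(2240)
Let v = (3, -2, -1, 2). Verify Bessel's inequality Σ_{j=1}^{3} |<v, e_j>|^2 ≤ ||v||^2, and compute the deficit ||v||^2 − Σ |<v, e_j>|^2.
Σ |<v, e_j>|^2 = 14; ||v||^2 = 18; deficit = 4

Write each e_j = u_j / sqrt(<u_j, u_j>) where u_j is the displayed integer vector. Then <v, e_j> = <v, u_j> / sqrt(<u_j, u_j>), so |<v, e_j>|^2 = <v, u_j>^2 / <u_j, u_j>.
Coefficients: <v, e_1> = -7/sqrt(6), <v, e_2> = 35/sqrt(210), <v, e_3> = 0/sqrt(2240).
Square and sum: Σ |<v, e_j>|^2 = 14.
Compute ||v||^2 = v·v = 18.
Deficit = 18 − 14 = 4 ≥ 0, confirming Bessel's inequality. (The deficit equals ||v − Σ <v,e_j> e_j||^2, the squared distance from v to span{e_j}.)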